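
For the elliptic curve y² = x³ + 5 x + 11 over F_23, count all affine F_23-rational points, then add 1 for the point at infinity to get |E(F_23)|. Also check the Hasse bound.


Affine points = {(2, 11), (2, 12), (4, 7), (4, 16), (5, 0), (6, 2), (6, 21), (9, 7), (9, 16), (10, 7), (10, 16), (16, 1), (16, 22), (17, 8), (17, 15), (21, 4), (21, 19)}; affine count = 17; |E(F_23)| = 18.

Discriminant check: Δ ∝ 4a³ + 27b² = 4·5³ + 27·11² = 4·125 + 27·121 ≡ 18 (mod 23). Nonzero ⇒ E is nonsingular.
For each x ∈ F_23, compute rhs = x³ + 5·x + 11 mod 23, then count y ∈ F_23 with y² ≡ rhs.
  x = 0: rhs = 11, matching y values: none (0 points).
  x = 1: rhs = 17, matching y values: none (0 points).
  x = 2: rhs = 6, matching y values: 11, 12 (2 points).
  x = 3: rhs = 7, matching y values: none (0 points).
  x = 4: rhs = 3, matching y values: 7, 16 (2 points).
  x = 5: rhs = 0, matching y values: 0 (1 points).
  x = 6: rhs = 4, matching y values: 2, 21 (2 points).
  x = 7: rhs = 21, matching y values: none (0 points).
  x = 8: rhs = 11, matching y values: none (0 points).
  x = 9: rhs = 3, matching y values: 7, 16 (2 points).
  x = 10: rhs = 3, matching y values: 7, 16 (2 points).
  x = 11: rhs = 17, matching y values: none (0 points).
  x = 12: rhs = 5, matching y values: none (0 points).
  x = 13: rhs = 19, matching y values: none (0 points).
  x = 14: rhs = 19, matching y values: none (0 points).
  x = 15: rhs = 11, matching y values: none (0 points).
  x = 16: rhs = 1, matching y values: 1, 22 (2 points).
  x = 17: rhs = 18, matching y values: 8, 15 (2 points).
  x = 18: rhs = 22, matching y values: none (0 points).
  x = 19: rhs = 19, matching y values: none (0 points).
  x = 20: rhs = 15, matching y values: none (0 points).
  x = 21: rhs = 16, matching y values: 4, 19 (2 points).
  x = 22: rhs = 5, matching y values: none (0 points).
Total affine count: 17.
Full point count |E(F_23)| = 17 + 1 = 18.
Hasse bound: |18 − (23+1)| = |-6| = 6 ≤ 2√23 ≈ 9.5917 ✓.


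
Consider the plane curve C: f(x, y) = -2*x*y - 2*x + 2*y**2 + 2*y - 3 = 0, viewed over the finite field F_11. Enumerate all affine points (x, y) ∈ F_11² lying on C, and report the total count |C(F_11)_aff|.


Affine F_11-points: {(2, 5), (2, 7), (3, 1), (4, 0), (4, 3), (5, 6), (5, 9), (6, 8), (7, 2), (7, 4)}; count = 10.

For each of the 121 pairs (x, y) ∈ F_11², evaluate f(x, y) mod 11. Record the zeros.
  x = 0: [0↦8, 1↦1, 2↦9, 3↦10, 4↦4, 5↦2, 6↦4, 7↦10, 8↦9, 9↦1, 10↦8]  zeros at y ∈ ∅
  x = 1: [0↦6, 1↦8, 2↦3, 3↦2, 4↦5, 5↦1, 6↦1, 7↦5, 8↦2, 9↦3, 10↦8]  zeros at y ∈ ∅
  x = 2: [0↦4, 1↦4, 2↦8, 3↦5, 4↦6, 5↦0, 6↦9, 7↦0, 8↦6, 9↦5, 10↦8]  zeros at y ∈ {5, 7}
  x = 3: [0↦2, 1↦0, 2↦2, 3↦8, 4↦7, 5↦10, 6↦6, 7↦6, 8↦10, 9↦7, 10↦8]  zeros at y ∈ {1}
  x = 4: [0↦0, 1↦7, 2↦7, 3↦0, 4↦8, 5↦9, 6↦3, 7↦1, 8↦3, 9↦9, 10↦8]  zeros at y ∈ {0, 3}
  x = 5: [0↦9, 1↦3, 2↦1, 3↦3, 4↦9, 5↦8, 6↦0, 7↦7, 8↦7, 9↦0, 10↦8]  zeros at y ∈ {6, 9}
  x = 6: [0↦7, 1↦10, 2↦6, 3↦6, 4↦10, 5↦7, 6↦8, 7↦2, 8↦0, 9↦2, 10↦8]  zeros at y ∈ {8}
  x = 7: [0↦5, 1↦6, 2↦0, 3↦9, 4↦0, 5↦6, 6↦5, 7↦8, 8↦4, 9↦4, 10↦8]  zeros at y ∈ {2, 4}
  x = 8: [0↦3, 1↦2, 2↦5, 3↦1, 4↦1, 5↦5, 6↦2, 7↦3, 8↦8, 9↦6, 10↦8]  zeros at y ∈ ∅
  x = 9: [0↦1, 1↦9, 2↦10, 3↦4, 4↦2, 5↦4, 6↦10, 7↦9, 8↦1, 9↦8, 10↦8]  zeros at y ∈ ∅
  x = 10: [0↦10, 1↦5, 2↦4, 3↦7, 4↦3, 5↦3, 6↦7, 7↦4, 8↦5, 9↦10, 10↦8]  zeros at y ∈ ∅
Collecting zeros: affine points = {(2, 5), (2, 7), (3, 1), (4, 0), (4, 3), (5, 6), (5, 9), (6, 8), (7, 2), (7, 4)}.
Total count |C(F_11)_aff| = 10.


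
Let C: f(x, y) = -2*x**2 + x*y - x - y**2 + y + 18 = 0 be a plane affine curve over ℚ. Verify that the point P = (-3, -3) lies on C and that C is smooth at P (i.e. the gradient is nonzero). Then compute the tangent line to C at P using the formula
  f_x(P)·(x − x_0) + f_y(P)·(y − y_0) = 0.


Tangent line at P: 8*x + 4*y + 36 = 0.

Step 1: f(-3, -3) = 0, so P lies on C.
Step 2: partial derivatives
  f_x(x, y) = -4*x + y - 1, f_y(x, y) = x - 2*y + 1.
  f_x(P) = 8, f_y(P) = 4 (gradient nonzero, so P is smooth).
Step 3: tangent line at P: 8·(x − -3) + 4·(y − -3) = 0.
Expanding: 8*x + 4*y + 36 = 0.


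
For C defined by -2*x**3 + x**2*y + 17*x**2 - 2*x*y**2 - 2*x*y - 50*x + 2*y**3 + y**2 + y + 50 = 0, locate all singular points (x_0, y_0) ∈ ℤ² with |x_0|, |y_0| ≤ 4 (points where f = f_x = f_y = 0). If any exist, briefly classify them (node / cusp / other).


Singular points: {(3, 1)}; classification: cusp.

Compute partial derivatives:
  f_x = -6*x**2 + 2*x*y + 34*x - 2*y**2 - 2*y - 50.
  f_y = x**2 - 4*x*y - 2*x + 6*y**2 + 2*y + 1.
Scan x_0 ∈ {−4, ..., 4}. For each x_0, f_y(x_0, y) is a polynomial in y; find its integer roots y ∈ {−4, ..., 4}, then test f_x and f at those candidates.
  x = -4: f_y(-4, y) = 6*y**2 + 18*y + 25; no integer root y with |y| ≤ 4.
  x = -3: f_y(-3, y) = 6*y**2 + 14*y + 16; no integer root y with |y| ≤ 4.
  x = -2: f_y(-2, y) = 6*y**2 + 10*y + 9; no integer root y with |y| ≤ 4.
  x = -1: f_y(-1, y) = 6*y**2 + 6*y + 4; no integer root y with |y| ≤ 4.
  x = 0: f_y(0, y) = 6*y**2 + 2*y + 1; no integer root y with |y| ≤ 4.
  x = 1: f_y(1, y) = 6*y**2 - 2*y; vanishes at y ∈ {0}. (1, 0): f_x = -22 ≠ 0.
  x = 2: f_y(2, y) = 6*y**2 - 6*y + 1; no integer root y with |y| ≤ 4.
  x = 3: f_y(3, y) = 6*y**2 - 10*y + 4; vanishes at y ∈ {1}. (3, 1): f_x = 0, f = 0 — SINGULAR.
  x = 4: f_y(4, y) = 6*y**2 - 14*y + 9; no integer root y with |y| ≤ 4.
Only singular point on the grid: (3, 1).
Classify: substitute x = 3 + u, y = 1 + v and expand: f = -2*u**3 + u**2*v - 2*u*v**2 + 2*v**3 + v**2.
No constant or linear terms (consistent with a singular point). Quadratic part: v**2. Cubic part: -2*u**3 + u**2*v - 2*u*v**2 + 2*v**3.
The quadratic part v**2 is a perfect square, so there is a single (double) tangent line v = 0, i.e. y = 1. Restricting the cubic part to that line (v = 0) leaves -2*u**3 ≠ 0, so f is not divisible by v and the branch is v² ≈ 2*u**3 to lowest order — this is a cusp.
Classification: cusp.


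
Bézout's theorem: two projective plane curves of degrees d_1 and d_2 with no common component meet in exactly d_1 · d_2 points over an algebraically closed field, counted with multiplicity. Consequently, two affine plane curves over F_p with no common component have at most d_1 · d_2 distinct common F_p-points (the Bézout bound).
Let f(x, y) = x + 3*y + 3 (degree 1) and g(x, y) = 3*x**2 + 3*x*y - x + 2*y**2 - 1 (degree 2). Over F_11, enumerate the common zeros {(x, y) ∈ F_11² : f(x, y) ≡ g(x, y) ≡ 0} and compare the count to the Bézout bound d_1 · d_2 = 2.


Common zeros: ∅; count = 0; Bézout bound = 2.

deg(f) = 1, deg(g) = 2, so Bézout bound = 2.
Scan x ∈ F_11. For each x, list the y ∈ F_11 with f(x, y) ≡ 0 and those with g(x, y) ≡ 0 (mod 11); the common zeros in that column are the intersection.
  x = 0: f ≡ 0 at y ∈ {10}; g ≡ 0 at y ∈ ∅; common: ∅.
  x = 1: f ≡ 0 at y ∈ {6}; g ≡ 0 at y ∈ {5, 10}; common: ∅.
  x = 2: f ≡ 0 at y ∈ {2}; g ≡ 0 at y ∈ ∅; common: ∅.
  x = 3: f ≡ 0 at y ∈ {9}; g ≡ 0 at y ∈ ∅; common: ∅.
  x = 4: f ≡ 0 at y ∈ {5}; g ≡ 0 at y ∈ {6, 10}; common: ∅.
  x = 5: f ≡ 0 at y ∈ {1}; g ≡ 0 at y ∈ {3, 6}; common: ∅.
  x = 6: f ≡ 0 at y ∈ {8}; g ≡ 0 at y ∈ {1}; common: ∅.
  x = 7: f ≡ 0 at y ∈ {4}; g ≡ 0 at y ∈ {3}; common: ∅.
  x = 8: f ≡ 0 at y ∈ {0}; g ≡ 0 at y ∈ {1, 9}; common: ∅.
  x = 9: f ≡ 0 at y ∈ {7}; g ≡ 0 at y ∈ {5, 9}; common: ∅.
  x = 10: f ≡ 0 at y ∈ {3}; g ≡ 0 at y ∈ ∅; common: ∅.
Collecting: common zeros = ∅, so the count is 0.
Comparison with the Bézout bound: 0 ≤ 2 = deg(f)·deg(g), as expected for curves with no common component (the affine F_11-count falls short of the bound because intersections may lie at infinity, over extension fields, or carry multiplicity).


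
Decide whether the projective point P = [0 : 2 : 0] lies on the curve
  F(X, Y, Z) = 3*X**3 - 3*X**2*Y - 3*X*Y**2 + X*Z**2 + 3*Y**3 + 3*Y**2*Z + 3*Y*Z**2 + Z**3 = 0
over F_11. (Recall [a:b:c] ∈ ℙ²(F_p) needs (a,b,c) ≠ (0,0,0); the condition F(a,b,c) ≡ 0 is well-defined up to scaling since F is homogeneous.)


F(0,2,0) ≡ 2 (mod 11); P is NOT on the curve.

Evaluate F(0, 2, 0) term-by-term (mod 11).
  3*X**3 ↦ 3·0·1·1 = 0
  -3*X**2*Y ↦ -3·0·2·1 = 0
  -3*X*Y**2 ↦ -3·0·4·1 = 0
  X*Z**2 ↦ 1·0·1·0 = 0
  3*Y**3 ↦ 3·1·8·1 = 24
  3*Y**2*Z ↦ 3·1·4·0 = 0
  3*Y*Z**2 ↦ 3·1·2·0 = 0
  Z**3 ↦ 1·1·1·0 = 0
Sum: F(0, 2, 0) = (0) + (0) + (0) + (0) + (24) + (0) + (0) + (0) = 24.
Reducing mod 11: 24 ≡ 2 (mod 11).
Since F(a, b, c) ≡ 2 ≠ 0 (mod 11), P does NOT lie on the curve.


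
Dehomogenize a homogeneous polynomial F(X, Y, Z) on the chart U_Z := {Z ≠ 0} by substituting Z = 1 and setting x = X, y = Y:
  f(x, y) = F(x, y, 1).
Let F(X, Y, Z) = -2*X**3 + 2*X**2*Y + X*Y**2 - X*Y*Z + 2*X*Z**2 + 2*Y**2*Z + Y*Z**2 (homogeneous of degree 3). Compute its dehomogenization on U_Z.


f(x, y) = -2*x**3 + 2*x**2*y + x*y**2 - x*y + 2*x + 2*y**2 + y

On U_Z we set Z = 1. Each monomial c·X^i·Y^j·Z^k in F becomes c·x^i·y^j·1^k = c·x^i·y^j.
Substituting Z = 1: F(X, Y, 1) = -2*x**3 + 2*x**2*y + x*y**2 - x*y + 2*x + 2*y**2 + y.
Note: deg(f) ≤ deg(F) = 3; strict inequality happens when F is divisible by Z (lost terms).


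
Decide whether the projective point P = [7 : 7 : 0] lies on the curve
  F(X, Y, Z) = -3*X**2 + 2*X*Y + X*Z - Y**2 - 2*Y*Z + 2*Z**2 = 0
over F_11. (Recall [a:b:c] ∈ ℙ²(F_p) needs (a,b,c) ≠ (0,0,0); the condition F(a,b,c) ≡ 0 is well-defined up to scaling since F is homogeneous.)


F(7,7,0) ≡ 1 (mod 11); P is NOT on the curve.

Evaluate F(7, 7, 0) term-by-term (mod 11).
  -3*X**2 ↦ -3·49·1·1 = -147
  2*X*Y ↦ 2·7·7·1 = 98
  X*Z ↦ 1·7·1·0 = 0
  -Y**2 ↦ -1·1·49·1 = -49
  -2*Y*Z ↦ -2·1·7·0 = 0
  2*Z**2 ↦ 2·1·1·0 = 0
Sum: F(7, 7, 0) = (-147) + (98) + (0) + (-49) + (0) + (0) = -98.
Reducing mod 11: -98 ≡ 1 (mod 11).
Since F(a, b, c) ≡ 1 ≠ 0 (mod 11), P does NOT lie on the curve.


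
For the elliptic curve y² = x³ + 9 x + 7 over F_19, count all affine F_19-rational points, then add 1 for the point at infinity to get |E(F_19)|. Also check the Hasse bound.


Affine points = {(0, 8), (0, 11), (1, 6), (1, 13), (3, 2), (3, 17), (5, 5), (5, 14), (6, 7), (6, 12), (9, 0), (12, 0), (17, 0), (18, 4), (18, 15)}; affine count = 15; |E(F_19)| = 16.

Discriminant check: Δ ∝ 4a³ + 27b² = 4·9³ + 27·7² = 4·729 + 27·49 ≡ 2 (mod 19). Nonzero ⇒ E is nonsingular.
For each x ∈ F_19, compute rhs = x³ + 9·x + 7 mod 19, then count y ∈ F_19 with y² ≡ rhs.
  x = 0: rhs = 7, matching y values: 8, 11 (2 points).
  x = 1: rhs = 17, matching y values: 6, 13 (2 points).
  x = 2: rhs = 14, matching y values: none (0 points).
  x = 3: rhs = 4, matching y values: 2, 17 (2 points).
  x = 4: rhs = 12, matching y values: none (0 points).
  x = 5: rhs = 6, matching y values: 5, 14 (2 points).
  x = 6: rhs = 11, matching y values: 7, 12 (2 points).
  x = 7: rhs = 14, matching y values: none (0 points).
  x = 8: rhs = 2, matching y values: none (0 points).
  x = 9: rhs = 0, matching y values: 0 (1 points).
  x = 10: rhs = 14, matching y values: none (0 points).
  x = 11: rhs = 12, matching y values: none (0 points).
  x = 12: rhs = 0, matching y values: 0 (1 points).
  x = 13: rhs = 3, matching y values: none (0 points).
  x = 14: rhs = 8, matching y values: none (0 points).
  x = 15: rhs = 2, matching y values: none (0 points).
  x = 16: rhs = 10, matching y values: none (0 points).
  x = 17: rhs = 0, matching y values: 0 (1 points).
  x = 18: rhs = 16, matching y values: 4, 15 (2 points).
Total affine count: 15.
Full point count |E(F_19)| = 15 + 1 = 16.
Hasse bound: |16 − (19+1)| = |-4| = 4 ≤ 2√19 ≈ 8.7178 ✓.


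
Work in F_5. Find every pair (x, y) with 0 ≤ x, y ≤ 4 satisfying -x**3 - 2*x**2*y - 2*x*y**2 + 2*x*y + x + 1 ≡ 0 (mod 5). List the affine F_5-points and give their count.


Affine F_5-points: {(2, 0), (2, 4)}; count = 2.

For each of the 25 pairs (x, y) ∈ F_5², evaluate f(x, y) mod 5. Record the zeros.
  x = 0: [0↦1, 1↦1, 2↦1, 3↦1, 4↦1]  zeros at y ∈ ∅
  x = 1: [0↦1, 1↦4, 2↦3, 3↦3, 4↦4]  zeros at y ∈ ∅
  x = 2: [0↦0, 1↦2, 2↦1, 3↦2, 4↦0]  zeros at y ∈ {0, 4}
  x = 3: [0↦2, 1↦4, 2↦4, 3↦2, 4↦3]  zeros at y ∈ ∅
  x = 4: [0↦1, 1↦4, 2↦1, 3↦2, 4↦2]  zeros at y ∈ ∅
Collecting zeros: affine points = {(2, 0), (2, 4)}.
Total count |C(F_5)_aff| = 2.


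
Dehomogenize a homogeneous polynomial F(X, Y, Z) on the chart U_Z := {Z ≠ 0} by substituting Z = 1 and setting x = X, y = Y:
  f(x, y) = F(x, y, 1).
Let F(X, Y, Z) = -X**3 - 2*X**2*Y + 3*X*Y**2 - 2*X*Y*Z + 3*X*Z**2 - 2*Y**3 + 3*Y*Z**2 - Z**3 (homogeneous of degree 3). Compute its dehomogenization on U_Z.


f(x, y) = -x**3 - 2*x**2*y + 3*x*y**2 - 2*x*y + 3*x - 2*y**3 + 3*y - 1

On U_Z we set Z = 1. Each monomial c·X^i·Y^j·Z^k in F becomes c·x^i·y^j·1^k = c·x^i·y^j.
Substituting Z = 1: F(X, Y, 1) = -x**3 - 2*x**2*y + 3*x*y**2 - 2*x*y + 3*x - 2*y**3 + 3*y - 1.
Note: deg(f) ≤ deg(F) = 3; strict inequality happens when F is divisible by Z (lost terms).


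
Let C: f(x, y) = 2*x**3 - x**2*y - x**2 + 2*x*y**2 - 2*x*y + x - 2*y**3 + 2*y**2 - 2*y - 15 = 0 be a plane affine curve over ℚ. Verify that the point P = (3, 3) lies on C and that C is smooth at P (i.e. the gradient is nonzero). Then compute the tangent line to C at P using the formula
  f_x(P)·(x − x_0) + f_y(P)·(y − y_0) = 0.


Tangent line at P: 43*x - 23*y - 60 = 0.

Step 1: f(3, 3) = 0, so P lies on C.
Step 2: partial derivatives
  f_x(x, y) = 6*x**2 - 2*x*y - 2*x + 2*y**2 - 2*y + 1, f_y(x, y) = -x**2 + 4*x*y - 2*x - 6*y**2 + 4*y - 2.
  f_x(P) = 43, f_y(P) = -23 (gradient nonzero, so P is smooth).
Step 3: tangent line at P: 43·(x − 3) + -23·(y − 3) = 0.
Expanding: 43*x - 23*y - 60 = 0.


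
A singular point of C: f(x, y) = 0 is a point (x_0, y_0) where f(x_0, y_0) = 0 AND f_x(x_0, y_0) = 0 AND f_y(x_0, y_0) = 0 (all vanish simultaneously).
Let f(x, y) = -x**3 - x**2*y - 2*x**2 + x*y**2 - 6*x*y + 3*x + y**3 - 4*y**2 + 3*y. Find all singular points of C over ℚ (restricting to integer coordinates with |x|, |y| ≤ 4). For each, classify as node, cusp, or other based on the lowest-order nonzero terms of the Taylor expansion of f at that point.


Singular points: {(-1, 2)}; classification: node.

Compute partial derivatives:
  f_x = -3*x**2 - 2*x*y - 4*x + y**2 - 6*y + 3.
  f_y = -x**2 + 2*x*y - 6*x + 3*y**2 - 8*y + 3.
Scan x_0 ∈ {−4, ..., 4}. For each x_0, f_y(x_0, y) is a polynomial in y; find its integer roots y ∈ {−4, ..., 4}, then test f_x and f at those candidates.
  x = -4: f_y(-4, y) = 3*y**2 - 16*y + 11; no integer root y with |y| ≤ 4.
  x = -3: f_y(-3, y) = 3*y**2 - 14*y + 12; no integer root y with |y| ≤ 4.
  x = -2: f_y(-2, y) = 3*y**2 - 12*y + 11; no integer root y with |y| ≤ 4.
  x = -1: f_y(-1, y) = 3*y**2 - 10*y + 8; vanishes at y ∈ {2}. (-1, 2): f_x = 0, f = 0 — SINGULAR.
  x = 0: f_y(0, y) = 3*y**2 - 8*y + 3; no integer root y with |y| ≤ 4.
  x = 1: f_y(1, y) = 3*y**2 - 6*y - 4; no integer root y with |y| ≤ 4.
  x = 2: f_y(2, y) = 3*y**2 - 4*y - 13; no integer root y with |y| ≤ 4.
  x = 3: f_y(3, y) = 3*y**2 - 2*y - 24; no integer root y with |y| ≤ 4.
  x = 4: f_y(4, y) = 3*y**2 - 37; no integer root y with |y| ≤ 4.
Only singular point on the grid: (-1, 2).
Classify: substitute x = -1 + u, y = 2 + v and expand: f = -u**3 - u**2*v - u**2 + u*v**2 + v**3 + v**2.
No constant or linear terms (consistent with a singular point). Quadratic part: -u**2 + v**2. Cubic part: -u**3 - u**2*v + u*v**2 + v**3.
The quadratic part v**2 - u**2 = (v − u)(v + u) splits into two distinct linear factors, so there are two distinct tangent lines y − 2 = ±(x − -1) — this is a node (ordinary double point).
Classification: node.


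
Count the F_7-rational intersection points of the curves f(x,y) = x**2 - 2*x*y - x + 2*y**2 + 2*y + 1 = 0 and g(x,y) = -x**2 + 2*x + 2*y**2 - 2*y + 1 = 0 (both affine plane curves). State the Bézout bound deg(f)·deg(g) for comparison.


Common zeros: {(5, 0)}; count = 1; Bézout bound = 4.

deg(f) = 2, deg(g) = 2, so Bézout bound = 4.
Scan x ∈ F_7. For each x, list the y ∈ F_7 with f(x, y) ≡ 0 and those with g(x, y) ≡ 0 (mod 7); the common zeros in that column are the intersection.
  x = 0: f ≡ 0 at y ∈ ∅; g ≡ 0 at y ∈ ∅; common: ∅.
  x = 1: f ≡ 0 at y ∈ ∅; g ≡ 0 at y ∈ {3, 5}; common: ∅.
  x = 2: f ≡ 0 at y ∈ {2, 6}; g ≡ 0 at y ∈ ∅; common: ∅.
  x = 3: f ≡ 0 at y ∈ {0, 2}; g ≡ 0 at y ∈ ∅; common: ∅.
  x = 4: f ≡ 0 at y ∈ {4, 6}; g ≡ 0 at y ∈ {0, 1}; common: ∅.
  x = 5: f ≡ 0 at y ∈ {0, 4}; g ≡ 0 at y ∈ {0, 1}; common: {0}.
  x = 6: f ≡ 0 at y ∈ ∅; g ≡ 0 at y ∈ ∅; common: ∅.
Collecting: common zeros = {(5, 0)}, so the count is 1.
Comparison with the Bézout bound: 1 ≤ 4 = deg(f)·deg(g), as expected for curves with no common component (the affine F_7-count falls short of the bound because intersections may lie at infinity, over extension fields, or carry multiplicity).


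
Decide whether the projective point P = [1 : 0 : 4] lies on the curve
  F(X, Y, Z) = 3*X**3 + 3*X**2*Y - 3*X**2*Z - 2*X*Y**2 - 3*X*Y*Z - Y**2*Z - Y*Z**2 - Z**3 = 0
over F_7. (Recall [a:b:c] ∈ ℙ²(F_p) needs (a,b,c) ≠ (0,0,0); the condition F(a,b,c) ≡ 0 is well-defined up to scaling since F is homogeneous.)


F(1,0,4) ≡ 4 (mod 7); P is NOT on the curve.

Evaluate F(1, 0, 4) term-by-term (mod 7).
  3*X**3 ↦ 3·1·1·1 = 3
  3*X**2*Y ↦ 3·1·0·1 = 0
  -3*X**2*Z ↦ -3·1·1·4 = -12
  -2*X*Y**2 ↦ -2·1·0·1 = 0
  -3*X*Y*Z ↦ -3·1·0·4 = 0
  -Y**2*Z ↦ -1·1·0·4 = 0
  -Y*Z**2 ↦ -1·1·0·16 = 0
  -Z**3 ↦ -1·1·1·64 = -64
Sum: F(1, 0, 4) = (3) + (0) + (-12) + (0) + (0) + (0) + (0) + (-64) = -73.
Reducing mod 7: -73 ≡ 4 (mod 7).
Since F(a, b, c) ≡ 4 ≠ 0 (mod 7), P does NOT lie on the curve.


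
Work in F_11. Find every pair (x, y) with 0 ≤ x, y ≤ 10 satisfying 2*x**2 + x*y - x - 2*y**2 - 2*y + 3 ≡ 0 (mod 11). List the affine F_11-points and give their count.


Affine F_11-points: {(1, 8)}; count = 1.

For each of the 121 pairs (x, y) ∈ F_11², evaluate f(x, y) mod 11. Record the zeros.
  x = 0: [0↦3, 1↦10, 2↦2, 3↦1, 4↦7, 5↦9, 6↦7, 7↦1, 8↦2, 9↦10, 10↦3]  zeros at y ∈ ∅
  x = 1: [0↦4, 1↦1, 2↦5, 3↦5, 4↦1, 5↦4, 6↦3, 7↦9, 8↦0, 9↦9, 10↦3]  zeros at y ∈ {8}
  x = 2: [0↦9, 1↦7, 2↦1, 3↦2, 4↦10, 5↦3, 6↦3, 7↦10, 8↦2, 9↦1, 10↦7]  zeros at y ∈ ∅
  x = 3: [0↦7, 1↦6, 2↦1, 3↦3, 4↦1, 5↦6, 6↦7, 7↦4, 8↦8, 9↦8, 10↦4]  zeros at y ∈ ∅
  x = 4: [0↦9, 1↦9, 2↦5, 3↦8, 4↦7, 5↦2, 6↦4, 7↦2, 8↦7, 9↦8, 10↦5]  zeros at y ∈ ∅
  x = 5: [0↦4, 1↦5, 2↦2, 3↦6, 4↦6, 5↦2, 6↦5, 7↦4, 8↦10, 9↦1, 10↦10]  zeros at y ∈ ∅
  x = 6: [0↦3, 1↦5, 2↦3, 3↦8, 4↦9, 5↦6, 6↦10, 7↦10, 8↦6, 9↦9, 10↦8]  zeros at y ∈ ∅
  x = 7: [0↦6, 1↦9, 2↦8, 3↦3, 4↦5, 5↦3, 6↦8, 7↦9, 8↦6, 9↦10, 10↦10]  zeros at y ∈ ∅
  x = 8: [0↦2, 1↦6, 2↦6, 3↦2, 4↦5, 5↦4, 6↦10, 7↦1, 8↦10, 9↦4, 10↦5]  zeros at y ∈ ∅
  x = 9: [0↦2, 1↦7, 2↦8, 3↦5, 4↦9, 5↦9, 6↦5, 7↦8, 8↦7, 9↦2, 10↦4]  zeros at y ∈ ∅
  x = 10: [0↦6, 1↦1, 2↦3, 3↦1, 4↦6, 5↦7, 6↦4, 7↦8, 8↦8, 9↦4, 10↦7]  zeros at y ∈ ∅
Collecting zeros: affine points = {(1, 8)}.
Total count |C(F_11)_aff| = 1.


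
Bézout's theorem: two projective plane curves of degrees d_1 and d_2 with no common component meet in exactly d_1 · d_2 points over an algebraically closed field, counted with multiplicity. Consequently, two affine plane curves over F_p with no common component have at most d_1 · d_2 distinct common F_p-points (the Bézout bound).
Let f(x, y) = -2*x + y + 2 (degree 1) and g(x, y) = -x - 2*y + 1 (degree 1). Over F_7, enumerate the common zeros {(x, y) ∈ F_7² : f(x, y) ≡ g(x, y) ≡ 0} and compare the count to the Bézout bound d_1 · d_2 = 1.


Common zeros: {(1, 0)}; count = 1; Bézout bound = 1.

deg(f) = 1, deg(g) = 1, so Bézout bound = 1.
Scan x ∈ F_7. For each x, list the y ∈ F_7 with f(x, y) ≡ 0 and those with g(x, y) ≡ 0 (mod 7); the common zeros in that column are the intersection.
  x = 0: f ≡ 0 at y ∈ {5}; g ≡ 0 at y ∈ {4}; common: ∅.
  x = 1: f ≡ 0 at y ∈ {0}; g ≡ 0 at y ∈ {0}; common: {0}.
  x = 2: f ≡ 0 at y ∈ {2}; g ≡ 0 at y ∈ {3}; common: ∅.
  x = 3: f ≡ 0 at y ∈ {4}; g ≡ 0 at y ∈ {6}; common: ∅.
  x = 4: f ≡ 0 at y ∈ {6}; g ≡ 0 at y ∈ {2}; common: ∅.
  x = 5: f ≡ 0 at y ∈ {1}; g ≡ 0 at y ∈ {5}; common: ∅.
  x = 6: f ≡ 0 at y ∈ {3}; g ≡ 0 at y ∈ {1}; common: ∅.
Collecting: common zeros = {(1, 0)}, so the count is 1.
Comparison with the Bézout bound: 1 ≤ 1 = deg(f)·deg(g), as expected for curves with no common component (the bound is attained).


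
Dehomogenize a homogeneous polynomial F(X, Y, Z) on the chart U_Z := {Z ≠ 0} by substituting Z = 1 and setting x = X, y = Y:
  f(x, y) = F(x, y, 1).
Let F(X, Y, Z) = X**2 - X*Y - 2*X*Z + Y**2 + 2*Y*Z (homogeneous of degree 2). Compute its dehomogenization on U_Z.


f(x, y) = x**2 - x*y - 2*x + y**2 + 2*y

On U_Z we set Z = 1. Each monomial c·X^i·Y^j·Z^k in F becomes c·x^i·y^j·1^k = c·x^i·y^j.
Substituting Z = 1: F(X, Y, 1) = x**2 - x*y - 2*x + y**2 + 2*y.
Note: deg(f) ≤ deg(F) = 2; strict inequality happens when F is divisible by Z (lost terms).


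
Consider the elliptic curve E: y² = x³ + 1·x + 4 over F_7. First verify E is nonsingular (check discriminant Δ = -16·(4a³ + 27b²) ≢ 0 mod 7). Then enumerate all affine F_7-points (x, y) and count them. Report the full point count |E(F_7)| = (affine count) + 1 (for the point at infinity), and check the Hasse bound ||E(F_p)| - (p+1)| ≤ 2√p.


Affine points = {(0, 2), (0, 5), (2, 0), (4, 3), (4, 4), (5, 1), (5, 6), (6, 3), (6, 4)}; affine count = 9; |E(F_7)| = 10.

Discriminant check: Δ ∝ 4a³ + 27b² = 4·1³ + 27·4² = 4·1 + 27·16 ≡ 2 (mod 7). Nonzero ⇒ E is nonsingular.
For each x ∈ F_7, compute rhs = x³ + 1·x + 4 mod 7, then count y ∈ F_7 with y² ≡ rhs.
  x = 0: rhs = 4, matching y values: 2, 5 (2 points).
  x = 1: rhs = 6, matching y values: none (0 points).
  x = 2: rhs = 0, matching y values: 0 (1 points).
  x = 3: rhs = 6, matching y values: none (0 points).
  x = 4: rhs = 2, matching y values: 3, 4 (2 points).
  x = 5: rhs = 1, matching y values: 1, 6 (2 points).
  x = 6: rhs = 2, matching y values: 3, 4 (2 points).
Total affine count: 9.
Full point count |E(F_7)| = 9 + 1 = 10.
Hasse bound: |10 − (7+1)| = |2| = 2 ≤ 2√7 ≈ 5.2915 ✓.


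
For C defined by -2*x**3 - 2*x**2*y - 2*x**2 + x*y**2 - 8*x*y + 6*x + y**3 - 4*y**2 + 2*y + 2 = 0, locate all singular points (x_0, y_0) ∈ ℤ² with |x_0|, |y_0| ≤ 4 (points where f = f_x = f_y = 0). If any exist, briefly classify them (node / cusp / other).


Singular points: {(-1, 2)}; classification: cusp.

Compute partial derivatives:
  f_x = -6*x**2 - 4*x*y - 4*x + y**2 - 8*y + 6.
  f_y = -2*x**2 + 2*x*y - 8*x + 3*y**2 - 8*y + 2.
Scan x_0 ∈ {−4, ..., 4}. For each x_0, f_y(x_0, y) is a polynomial in y; find its integer roots y ∈ {−4, ..., 4}, then test f_x and f at those candidates.
  x = -4: f_y(-4, y) = 3*y**2 - 16*y + 2; no integer root y with |y| ≤ 4.
  x = -3: f_y(-3, y) = 3*y**2 - 14*y + 8; vanishes at y ∈ {4}. (-3, 4): f_x = -4 ≠ 0.
  x = -2: f_y(-2, y) = 3*y**2 - 12*y + 10; no integer root y with |y| ≤ 4.
  x = -1: f_y(-1, y) = 3*y**2 - 10*y + 8; vanishes at y ∈ {2}. (-1, 2): f_x = 0, f = 0 — SINGULAR.
  x = 0: f_y(0, y) = 3*y**2 - 8*y + 2; no integer root y with |y| ≤ 4.
  x = 1: f_y(1, y) = 3*y**2 - 6*y - 8; no integer root y with |y| ≤ 4.
  x = 2: f_y(2, y) = 3*y**2 - 4*y - 22; no integer root y with |y| ≤ 4.
  x = 3: f_y(3, y) = 3*y**2 - 2*y - 40; vanishes at y ∈ {4}. (3, 4): f_x = -124 ≠ 0.
  x = 4: f_y(4, y) = 3*y**2 - 62; no integer root y with |y| ≤ 4.
Only singular point on the grid: (-1, 2).
Classify: substitute x = -1 + u, y = 2 + v and expand: f = -2*u**3 - 2*u**2*v + u*v**2 + v**3 + v**2.
No constant or linear terms (consistent with a singular point). Quadratic part: v**2. Cubic part: -2*u**3 - 2*u**2*v + u*v**2 + v**3.
The quadratic part v**2 is a perfect square, so there is a single (double) tangent line v = 0, i.e. y = 2. Restricting the cubic part to that line (v = 0) leaves -2*u**3 ≠ 0, so f is not divisible by v and the branch is v² ≈ 2*u**3 to lowest order — this is a cusp.
Classification: cusp.


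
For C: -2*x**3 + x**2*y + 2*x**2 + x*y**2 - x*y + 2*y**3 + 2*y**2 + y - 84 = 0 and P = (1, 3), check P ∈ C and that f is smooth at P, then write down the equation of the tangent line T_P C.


Tangent line at P: 10*x + 73*y - 229 = 0.

Step 1: f(1, 3) = 0, so P lies on C.
Step 2: partial derivatives
  f_x(x, y) = -6*x**2 + 2*x*y + 4*x + y**2 - y, f_y(x, y) = x**2 + 2*x*y - x + 6*y**2 + 4*y + 1.
  f_x(P) = 10, f_y(P) = 73 (gradient nonzero, so P is smooth).
Step 3: tangent line at P: 10·(x − 1) + 73·(y − 3) = 0.
Expanding: 10*x + 73*y - 229 = 0.


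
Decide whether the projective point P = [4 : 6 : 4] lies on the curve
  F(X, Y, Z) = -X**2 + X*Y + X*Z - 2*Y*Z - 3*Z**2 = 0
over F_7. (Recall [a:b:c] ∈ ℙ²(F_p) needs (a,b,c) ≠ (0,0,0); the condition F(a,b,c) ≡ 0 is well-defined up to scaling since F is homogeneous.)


F(4,6,4) ≡ 5 (mod 7); P is NOT on the curve.

Evaluate F(4, 6, 4) term-by-term (mod 7).
  -X**2 ↦ -1·16·1·1 = -16
  X*Y ↦ 1·4·6·1 = 24
  X*Z ↦ 1·4·1·4 = 16
  -2*Y*Z ↦ -2·1·6·4 = -48
  -3*Z**2 ↦ -3·1·1·16 = -48
Sum: F(4, 6, 4) = (-16) + (24) + (16) + (-48) + (-48) = -72.
Reducing mod 7: -72 ≡ 5 (mod 7).
Since F(a, b, c) ≡ 5 ≠ 0 (mod 7), P does NOT lie on the curve.


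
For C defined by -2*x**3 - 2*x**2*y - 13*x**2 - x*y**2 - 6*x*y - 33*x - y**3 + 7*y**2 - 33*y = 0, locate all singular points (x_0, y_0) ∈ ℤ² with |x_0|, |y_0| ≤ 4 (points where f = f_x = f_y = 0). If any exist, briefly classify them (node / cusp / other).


Singular points: {(-3, 3)}; classification: node.

Compute partial derivatives:
  f_x = -6*x**2 - 4*x*y - 26*x - y**2 - 6*y - 33.
  f_y = -2*x**2 - 2*x*y - 6*x - 3*y**2 + 14*y - 33.
Scan x_0 ∈ {−4, ..., 4}. For each x_0, f_y(x_0, y) is a polynomial in y; find its integer roots y ∈ {−4, ..., 4}, then test f_x and f at those candidates.
  x = -4: f_y(-4, y) = -3*y**2 + 22*y - 41; no integer root y with |y| ≤ 4.
  x = -3: f_y(-3, y) = -3*y**2 + 20*y - 33; vanishes at y ∈ {3}. (-3, 3): f_x = 0, f = 0 — SINGULAR.
  x = -2: f_y(-2, y) = -3*y**2 + 18*y - 29; no integer root y with |y| ≤ 4.
  x = -1: f_y(-1, y) = -3*y**2 + 16*y - 29; no integer root y with |y| ≤ 4.
  x = 0: f_y(0, y) = -3*y**2 + 14*y - 33; no integer root y with |y| ≤ 4.
  x = 1: f_y(1, y) = -3*y**2 + 12*y - 41; no integer root y with |y| ≤ 4.
  x = 2: f_y(2, y) = -3*y**2 + 10*y - 53; no integer root y with |y| ≤ 4.
  x = 3: f_y(3, y) = -3*y**2 + 8*y - 69; no integer root y with |y| ≤ 4.
  x = 4: f_y(4, y) = -3*y**2 + 6*y - 89; no integer root y with |y| ≤ 4.
Only singular point on the grid: (-3, 3).
Classify: substitute x = -3 + u, y = 3 + v and expand: f = -2*u**3 - 2*u**2*v - u**2 - u*v**2 - v**3 + v**2.
No constant or linear terms (consistent with a singular point). Quadratic part: -u**2 + v**2. Cubic part: -2*u**3 - 2*u**2*v - u*v**2 - v**3.
The quadratic part v**2 - u**2 = (v − u)(v + u) splits into two distinct linear factors, so there are two distinct tangent lines y − 3 = ±(x − -3) — this is a node (ordinary double point).
Classification: node.


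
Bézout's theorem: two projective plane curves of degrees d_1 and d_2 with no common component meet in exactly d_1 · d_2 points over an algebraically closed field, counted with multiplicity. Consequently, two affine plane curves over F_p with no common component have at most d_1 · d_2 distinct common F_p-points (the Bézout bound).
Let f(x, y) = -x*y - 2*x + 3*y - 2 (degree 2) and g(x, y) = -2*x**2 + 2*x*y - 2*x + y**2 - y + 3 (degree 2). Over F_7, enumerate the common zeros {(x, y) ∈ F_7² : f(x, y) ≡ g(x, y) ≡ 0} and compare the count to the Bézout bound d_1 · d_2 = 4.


Common zeros: {(4, 4)}; count = 1; Bézout bound = 4.

deg(f) = 2, deg(g) = 2, so Bézout bound = 4.
Scan x ∈ F_7. For each x, list the y ∈ F_7 with f(x, y) ≡ 0 and those with g(x, y) ≡ 0 (mod 7); the common zeros in that column are the intersection.
  x = 0: f ≡ 0 at y ∈ {3}; g ≡ 0 at y ∈ ∅; common: ∅.
  x = 1: f ≡ 0 at y ∈ {2}; g ≡ 0 at y ∈ ∅; common: ∅.
  x = 2: f ≡ 0 at y ∈ {6}; g ≡ 0 at y ∈ ∅; common: ∅.
  x = 3: f ≡ 0 at y ∈ ∅; g ≡ 0 at y ∈ {0, 2}; common: ∅.
  x = 4: f ≡ 0 at y ∈ {4}; g ≡ 0 at y ∈ {3, 4}; common: {4}.
  x = 5: f ≡ 0 at y ∈ {1}; g ≡ 0 at y ∈ {2, 3}; common: ∅.
  x = 6: f ≡ 0 at y ∈ {0}; g ≡ 0 at y ∈ {4, 6}; common: ∅.
Collecting: common zeros = {(4, 4)}, so the count is 1.
Comparison with the Bézout bound: 1 ≤ 4 = deg(f)·deg(g), as expected for curves with no common component (the affine F_7-count falls short of the bound because intersections may lie at infinity, over extension fields, or carry multiplicity).


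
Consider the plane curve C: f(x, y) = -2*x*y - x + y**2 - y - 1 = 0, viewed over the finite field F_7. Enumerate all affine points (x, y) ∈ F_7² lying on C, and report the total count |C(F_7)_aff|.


Affine F_7-points: {(2, 1), (2, 4), (3, 2), (3, 5), (6, 0), (6, 6)}; count = 6.

For each of the 49 pairs (x, y) ∈ F_7², evaluate f(x, y) mod 7. Record the zeros.
  x = 0: [0↦6, 1↦6, 2↦1, 3↦5, 4↦4, 5↦5, 6↦1]  zeros at y ∈ ∅
  x = 1: [0↦5, 1↦3, 2↦3, 3↦5, 4↦2, 5↦1, 6↦2]  zeros at y ∈ ∅
  x = 2: [0↦4, 1↦0, 2↦5, 3↦5, 4↦0, 5↦4, 6↦3]  zeros at y ∈ {1, 4}
  x = 3: [0↦3, 1↦4, 2↦0, 3↦5, 4↦5, 5↦0, 6↦4]  zeros at y ∈ {2, 5}
  x = 4: [0↦2, 1↦1, 2↦2, 3↦5, 4↦3, 5↦3, 6↦5]  zeros at y ∈ ∅
  x = 5: [0↦1, 1↦5, 2↦4, 3↦5, 4↦1, 5↦6, 6↦6]  zeros at y ∈ ∅
  x = 6: [0↦0, 1↦2, 2↦6, 3↦5, 4↦6, 5↦2, 6↦0]  zeros at y ∈ {0, 6}
Collecting zeros: affine points = {(2, 1), (2, 4), (3, 2), (3, 5), (6, 0), (6, 6)}.
Total count |C(F_7)_aff| = 6.


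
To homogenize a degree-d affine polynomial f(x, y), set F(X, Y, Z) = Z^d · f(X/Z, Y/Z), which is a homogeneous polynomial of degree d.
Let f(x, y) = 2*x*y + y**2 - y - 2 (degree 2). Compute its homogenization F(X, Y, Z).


F(X, Y, Z) = 2*X*Y + Y**2 - Y*Z - 2*Z**2

deg(f) = 2.
Substitute x = X/Z, y = Y/Z into f, then multiply by Z^2.
  monomial 2·x^1·y^1 ↦ 2·X^1·Y^1·Z^0.
  monomial 1·x^0·y^2 ↦ 1·X^0·Y^2·Z^0.
  monomial -1·x^0·y^1 ↦ -1·X^0·Y^1·Z^1.
  monomial -2·x^0·y^0 ↦ -2·X^0·Y^0·Z^2.
Collecting: F(X, Y, Z) = 2*X*Y + Y**2 - Y*Z - 2*Z**2.


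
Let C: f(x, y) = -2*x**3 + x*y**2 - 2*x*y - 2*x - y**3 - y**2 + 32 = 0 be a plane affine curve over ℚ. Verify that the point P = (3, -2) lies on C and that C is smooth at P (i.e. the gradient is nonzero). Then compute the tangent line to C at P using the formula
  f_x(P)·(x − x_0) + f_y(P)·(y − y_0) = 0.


Tangent line at P: -48*x - 26*y + 92 = 0.

Step 1: f(3, -2) = 0, so P lies on C.
Step 2: partial derivatives
  f_x(x, y) = -6*x**2 + y**2 - 2*y - 2, f_y(x, y) = 2*x*y - 2*x - 3*y**2 - 2*y.
  f_x(P) = -48, f_y(P) = -26 (gradient nonzero, so P is smooth).
Step 3: tangent line at P: -48·(x − 3) + -26·(y − -2) = 0.
Expanding: -48*x - 26*y + 92 = 0.


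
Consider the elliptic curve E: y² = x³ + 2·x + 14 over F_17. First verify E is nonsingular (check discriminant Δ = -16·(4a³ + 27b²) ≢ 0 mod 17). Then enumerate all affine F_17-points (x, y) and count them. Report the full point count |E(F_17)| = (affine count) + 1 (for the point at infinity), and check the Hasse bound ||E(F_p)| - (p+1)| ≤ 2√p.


Affine points = {(1, 0), (2, 3), (2, 14), (3, 8), (3, 9), (4, 1), (4, 16), (5, 8), (5, 9), (6, 2), (6, 15), (8, 7), (8, 10), (9, 8), (9, 9), (12, 7), (12, 10), (14, 7), (14, 10), (15, 6), (15, 11)}; affine count = 21; |E(F_17)| = 22.

Discriminant check: Δ ∝ 4a³ + 27b² = 4·2³ + 27·14² = 4·8 + 27·196 ≡ 3 (mod 17). Nonzero ⇒ E is nonsingular.
For each x ∈ F_17, compute rhs = x³ + 2·x + 14 mod 17, then count y ∈ F_17 with y² ≡ rhs.
  x = 0: rhs = 14, matching y values: none (0 points).
  x = 1: rhs = 0, matching y values: 0 (1 points).
  x = 2: rhs = 9, matching y values: 3, 14 (2 points).
  x = 3: rhs = 13, matching y values: 8, 9 (2 points).
  x = 4: rhs = 1, matching y values: 1, 16 (2 points).
  x = 5: rhs = 13, matching y values: 8, 9 (2 points).
  x = 6: rhs = 4, matching y values: 2, 15 (2 points).
  x = 7: rhs = 14, matching y values: none (0 points).
  x = 8: rhs = 15, matching y values: 7, 10 (2 points).
  x = 9: rhs = 13, matching y values: 8, 9 (2 points).
  x = 10: rhs = 14, matching y values: none (0 points).
  x = 11: rhs = 7, matching y values: none (0 points).
  x = 12: rhs = 15, matching y values: 7, 10 (2 points).
  x = 13: rhs = 10, matching y values: none (0 points).
  x = 14: rhs = 15, matching y values: 7, 10 (2 points).
  x = 15: rhs = 2, matching y values: 6, 11 (2 points).
  x = 16: rhs = 11, matching y values: none (0 points).
Total affine count: 21.
Full point count |E(F_17)| = 21 + 1 = 22.
Hasse bound: |22 − (17+1)| = |4| = 4 ≤ 2√17 ≈ 8.2462 ✓.


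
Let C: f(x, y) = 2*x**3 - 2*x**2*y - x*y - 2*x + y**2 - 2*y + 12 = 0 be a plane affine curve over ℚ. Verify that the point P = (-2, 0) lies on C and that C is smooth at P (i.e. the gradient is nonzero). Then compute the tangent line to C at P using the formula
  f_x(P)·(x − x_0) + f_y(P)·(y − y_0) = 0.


Tangent line at P: 22*x - 8*y + 44 = 0.

Step 1: f(-2, 0) = 0, so P lies on C.
Step 2: partial derivatives
  f_x(x, y) = 6*x**2 - 4*x*y - y - 2, f_y(x, y) = -2*x**2 - x + 2*y - 2.
  f_x(P) = 22, f_y(P) = -8 (gradient nonzero, so P is smooth).
Step 3: tangent line at P: 22·(x − -2) + -8·(y − 0) = 0.
Expanding: 22*x - 8*y + 44 = 0.


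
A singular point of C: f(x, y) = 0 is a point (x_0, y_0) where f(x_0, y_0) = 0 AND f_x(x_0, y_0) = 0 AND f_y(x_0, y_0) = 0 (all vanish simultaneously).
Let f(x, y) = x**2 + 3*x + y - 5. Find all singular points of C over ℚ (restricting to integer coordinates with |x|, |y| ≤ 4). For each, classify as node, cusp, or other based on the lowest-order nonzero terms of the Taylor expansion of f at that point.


No singular points in the scanned grid; C is smooth there.

Compute partial derivatives:
  f_x = 2*x + 3.
  f_y = 1.
f_y = 1 is a nonzero constant, so f_y never vanishes: no point (x, y) can satisfy f = f_x = f_y = 0. In particular no (x, y) ∈ {−4, ..., 4}² is singular; the curve is smooth.


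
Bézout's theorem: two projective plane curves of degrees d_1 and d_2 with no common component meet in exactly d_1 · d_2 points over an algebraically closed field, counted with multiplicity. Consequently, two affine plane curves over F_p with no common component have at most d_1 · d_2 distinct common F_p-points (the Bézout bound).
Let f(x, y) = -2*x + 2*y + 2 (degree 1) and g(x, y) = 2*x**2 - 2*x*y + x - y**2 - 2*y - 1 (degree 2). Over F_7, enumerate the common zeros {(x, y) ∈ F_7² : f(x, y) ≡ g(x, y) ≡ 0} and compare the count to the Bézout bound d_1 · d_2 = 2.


Common zeros: {(0, 6), (3, 2)}; count = 2; Bézout bound = 2.

deg(f) = 1, deg(g) = 2, so Bézout bound = 2.
Scan x ∈ F_7. For each x, list the y ∈ F_7 with f(x, y) ≡ 0 and those with g(x, y) ≡ 0 (mod 7); the common zeros in that column are the intersection.
  x = 0: f ≡ 0 at y ∈ {6}; g ≡ 0 at y ∈ {6}; common: {6}.
  x = 1: f ≡ 0 at y ∈ {0}; g ≡ 0 at y ∈ ∅; common: ∅.
  x = 2: f ≡ 0 at y ∈ {1}; g ≡ 0 at y ∈ {2, 6}; common: ∅.
  x = 3: f ≡ 0 at y ∈ {2}; g ≡ 0 at y ∈ {2, 4}; common: {2}.
  x = 4: f ≡ 0 at y ∈ {3}; g ≡ 0 at y ∈ {0, 4}; common: ∅.
  x = 5: f ≡ 0 at y ∈ {4}; g ≡ 0 at y ∈ ∅; common: ∅.
  x = 6: f ≡ 0 at y ∈ {5}; g ≡ 0 at y ∈ {0}; common: ∅.
Collecting: common zeros = {(0, 6), (3, 2)}, so the count is 2.
Comparison with the Bézout bound: 2 ≤ 2 = deg(f)·deg(g), as expected for curves with no common component (the bound is attained).


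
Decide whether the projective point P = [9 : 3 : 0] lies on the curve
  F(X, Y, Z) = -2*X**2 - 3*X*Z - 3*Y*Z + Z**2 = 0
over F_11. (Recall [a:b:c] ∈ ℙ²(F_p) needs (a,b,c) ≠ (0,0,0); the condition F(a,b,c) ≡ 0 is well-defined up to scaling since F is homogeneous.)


F(9,3,0) ≡ 3 (mod 11); P is NOT on the curve.

Evaluate F(9, 3, 0) term-by-term (mod 11).
  -2*X**2 ↦ -2·81·1·1 = -162
  -3*X*Z ↦ -3·9·1·0 = 0
  -3*Y*Z ↦ -3·1·3·0 = 0
  Z**2 ↦ 1·1·1·0 = 0
Sum: F(9, 3, 0) = (-162) + (0) + (0) + (0) = -162.
Reducing mod 11: -162 ≡ 3 (mod 11).
Since F(a, b, c) ≡ 3 ≠ 0 (mod 11), P does NOT lie on the curve.


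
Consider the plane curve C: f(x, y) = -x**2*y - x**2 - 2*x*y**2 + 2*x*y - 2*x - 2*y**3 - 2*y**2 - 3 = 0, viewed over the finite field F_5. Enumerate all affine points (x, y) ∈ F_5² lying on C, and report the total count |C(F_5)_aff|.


Affine F_5-points: {(0, 3), (2, 4), (4, 3)}; count = 3.

For each of the 25 pairs (x, y) ∈ F_5², evaluate f(x, y) mod 5. Record the zeros.
  x = 0: [0↦2, 1↦3, 2↦3, 3↦0, 4↦2]  zeros at y ∈ {3}
  x = 1: [0↦4, 1↦4, 2↦4, 3↦2, 4↦1]  zeros at y ∈ ∅
  x = 2: [0↦4, 1↦1, 2↦4, 3↦1, 4↦0]  zeros at y ∈ {4}
  x = 3: [0↦2, 1↦4, 2↦3, 3↦2, 4↦4]  zeros at y ∈ ∅
  x = 4: [0↦3, 1↦3, 2↦1, 3↦0, 4↦3]  zeros at y ∈ {3}
Collecting zeros: affine points = {(0, 3), (2, 4), (4, 3)}.
Total count |C(F_5)_aff| = 3.


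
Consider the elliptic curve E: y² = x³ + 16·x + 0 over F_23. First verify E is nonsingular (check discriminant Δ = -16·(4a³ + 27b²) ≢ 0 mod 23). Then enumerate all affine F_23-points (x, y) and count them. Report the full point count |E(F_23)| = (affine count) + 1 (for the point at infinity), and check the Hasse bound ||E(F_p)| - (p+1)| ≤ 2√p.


Affine points = {(0, 0), (3, 11), (3, 12), (4, 6), (4, 17), (6, 6), (6, 17), (7, 8), (7, 15), (11, 9), (11, 14), (13, 6), (13, 17), (14, 1), (14, 22), (15, 2), (15, 21), (18, 5), (18, 18), (21, 11), (21, 12), (22, 11), (22, 12)}; affine count = 23; |E(F_23)| = 24.

Discriminant check: Δ ∝ 4a³ + 27b² = 4·16³ + 27·0² = 4·4096 + 27·0 ≡ 8 (mod 23). Nonzero ⇒ E is nonsingular.
For each x ∈ F_23, compute rhs = x³ + 16·x + 0 mod 23, then count y ∈ F_23 with y² ≡ rhs.
  x = 0: rhs = 0, matching y values: 0 (1 points).
  x = 1: rhs = 17, matching y values: none (0 points).
  x = 2: rhs = 17, matching y values: none (0 points).
  x = 3: rhs = 6, matching y values: 11, 12 (2 points).
  x = 4: rhs = 13, matching y values: 6, 17 (2 points).
  x = 5: rhs = 21, matching y values: none (0 points).
  x = 6: rhs = 13, matching y values: 6, 17 (2 points).
  x = 7: rhs = 18, matching y values: 8, 15 (2 points).
  x = 8: rhs = 19, matching y values: none (0 points).
  x = 9: rhs = 22, matching y values: none (0 points).
  x = 10: rhs = 10, matching y values: none (0 points).
  x = 11: rhs = 12, matching y values: 9, 14 (2 points).
  x = 12: rhs = 11, matching y values: none (0 points).
  x = 13: rhs = 13, matching y values: 6, 17 (2 points).
  x = 14: rhs = 1, matching y values: 1, 22 (2 points).
  x = 15: rhs = 4, matching y values: 2, 21 (2 points).
  x = 16: rhs = 5, matching y values: none (0 points).
  x = 17: rhs = 10, matching y values: none (0 points).
  x = 18: rhs = 2, matching y values: 5, 18 (2 points).
  x = 19: rhs = 10, matching y values: none (0 points).
  x = 20: rhs = 17, matching y values: none (0 points).
  x = 21: rhs = 6, matching y values: 11, 12 (2 points).
  x = 22: rhs = 6, matching y values: 11, 12 (2 points).
Total affine count: 23.
Full point count |E(F_23)| = 23 + 1 = 24.
Hasse bound: |24 − (23+1)| = |0| = 0 ≤ 2√23 ≈ 9.5917 ✓.
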